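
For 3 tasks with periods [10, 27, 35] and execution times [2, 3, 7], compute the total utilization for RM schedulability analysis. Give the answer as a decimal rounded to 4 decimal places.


Compute individual utilizations (exact fractions):
  Task 1: C/T = 2/10 = 1/5 (approx. 0.2)
  Task 2: C/T = 3/27 = 1/9 (approx. 0.1111)
  Task 3: C/T = 7/35 = 1/5 (approx. 0.2)
Total utilization U = 1/5 + 1/9 + 1/5 = 23/45
Rounded to 4 decimal places: U = 0.5111
RM (Liu & Layland) bound for 3 tasks = 0.779763; compare with U = 23/45 (approx. 0.511111)
U <= bound, so schedulable by RM sufficient condition.

0.5111


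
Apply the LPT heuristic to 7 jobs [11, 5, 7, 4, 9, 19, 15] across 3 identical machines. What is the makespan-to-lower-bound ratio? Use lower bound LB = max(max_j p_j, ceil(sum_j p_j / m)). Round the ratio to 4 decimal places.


LPT order: [19, 15, 11, 9, 7, 5, 4]
Machine loads after assignment: [24, 22, 24]
LPT makespan = 24
Lower bound = max(max_job, ceil(total/3)) = max(19, 24) = 24
Ratio = 24 / 24 = 1.0

1.0


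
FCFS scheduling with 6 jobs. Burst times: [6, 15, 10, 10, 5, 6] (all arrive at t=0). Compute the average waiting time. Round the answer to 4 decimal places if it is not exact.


FCFS order (as given): [6, 15, 10, 10, 5, 6]
Waiting times:
  Job 1: wait = 0
  Job 2: wait = 6
  Job 3: wait = 21
  Job 4: wait = 31
  Job 5: wait = 41
  Job 6: wait = 46
Sum of waiting times = 145
Average waiting time = 145/6 = 24.1667

24.1667


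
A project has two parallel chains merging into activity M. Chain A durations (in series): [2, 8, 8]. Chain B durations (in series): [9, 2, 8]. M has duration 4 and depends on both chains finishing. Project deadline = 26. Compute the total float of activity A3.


Forward pass: ES(A3) = sum of predecessors on chain A = 10
EF = ES + duration = 10 + 8 = 18
Backward pass: LF(M) = deadline = 26; LS(M) = 26 - 4 = 22
LF(A3) = LS(M) - sum(successors on chain A) = 22 - 0 = 22
LS = LF - duration = 22 - 8 = 14
Total float = LS - ES = 14 - 10 = 4

4


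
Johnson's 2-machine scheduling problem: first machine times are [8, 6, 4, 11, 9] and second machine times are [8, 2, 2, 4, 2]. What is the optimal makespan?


Apply Johnson's rule:
  Group 1 (a <= b): [(1, 8, 8)]
  Group 2 (a > b): [(4, 11, 4), (2, 6, 2), (3, 4, 2), (5, 9, 2)]
Optimal job order: [1, 4, 2, 3, 5]
Schedule:
  Job 1: M1 done at 8, M2 done at 16
  Job 4: M1 done at 19, M2 done at 23
  Job 2: M1 done at 25, M2 done at 27
  Job 3: M1 done at 29, M2 done at 31
  Job 5: M1 done at 38, M2 done at 40
Makespan = 40

40


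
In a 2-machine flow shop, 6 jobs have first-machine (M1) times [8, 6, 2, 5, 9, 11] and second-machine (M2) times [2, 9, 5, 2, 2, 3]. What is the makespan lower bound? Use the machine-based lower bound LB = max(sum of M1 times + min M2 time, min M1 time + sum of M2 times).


LB1 = sum(M1 times) + min(M2 times) = 41 + 2 = 43
LB2 = min(M1 times) + sum(M2 times) = 2 + 23 = 25
Lower bound = max(LB1, LB2) = max(43, 25) = 43

43


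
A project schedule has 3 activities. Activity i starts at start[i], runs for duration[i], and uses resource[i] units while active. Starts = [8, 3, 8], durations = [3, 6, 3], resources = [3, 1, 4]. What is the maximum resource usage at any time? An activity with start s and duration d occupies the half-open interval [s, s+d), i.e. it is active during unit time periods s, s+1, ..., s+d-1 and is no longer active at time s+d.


Each activity i is active on [start_i, start_i + duration_i).
Compute total resource usage per time slot:
  t=0: active resources = [], total = 0
  t=1: active resources = [], total = 0
  t=2: active resources = [], total = 0
  t=3: active resources = [1], total = 1
  t=4: active resources = [1], total = 1
  t=5: active resources = [1], total = 1
  t=6: active resources = [1], total = 1
  t=7: active resources = [1], total = 1
  t=8: active resources = [3, 1, 4], total = 8
  t=9: active resources = [3, 4], total = 7
  t=10: active resources = [3, 4], total = 7
Peak resource demand = 8

8


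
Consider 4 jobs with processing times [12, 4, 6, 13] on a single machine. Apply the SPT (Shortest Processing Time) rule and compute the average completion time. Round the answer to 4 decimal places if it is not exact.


Sort jobs by processing time (SPT order): [4, 6, 12, 13]
Compute completion times sequentially:
  Job 1: processing = 4, completes at 4
  Job 2: processing = 6, completes at 10
  Job 3: processing = 12, completes at 22
  Job 4: processing = 13, completes at 35
Sum of completion times = 71
Average completion time = 71/4 = 17.75

17.75


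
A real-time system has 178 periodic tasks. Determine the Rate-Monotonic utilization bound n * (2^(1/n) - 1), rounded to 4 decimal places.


Compute 2^(1/178) = 1.0039016771
Subtract 1: 1.0039016771 - 1 = 0.0039016771
Multiply by n: 178 * 0.0039016771 = 0.6944985238
Round to 4 dp: 0.6945

0.6945


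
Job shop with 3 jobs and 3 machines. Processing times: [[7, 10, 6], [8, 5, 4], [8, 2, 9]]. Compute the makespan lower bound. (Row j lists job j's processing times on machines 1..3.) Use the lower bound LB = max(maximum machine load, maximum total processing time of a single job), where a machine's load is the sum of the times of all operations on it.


Machine loads:
  Machine 1: 7 + 8 + 8 = 23
  Machine 2: 10 + 5 + 2 = 17
  Machine 3: 6 + 4 + 9 = 19
Max machine load = 23
Job totals:
  Job 1: 23
  Job 2: 17
  Job 3: 19
Max job total = 23
Lower bound = max(23, 23) = 23

23


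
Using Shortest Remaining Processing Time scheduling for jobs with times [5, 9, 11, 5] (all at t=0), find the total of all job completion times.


Since all jobs arrive at t=0, SRPT equals SPT ordering.
SPT order: [5, 5, 9, 11]
Completion times:
  Job 1: p=5, C=5
  Job 2: p=5, C=10
  Job 3: p=9, C=19
  Job 4: p=11, C=30
Total completion time = 5 + 10 + 19 + 30 = 64

64


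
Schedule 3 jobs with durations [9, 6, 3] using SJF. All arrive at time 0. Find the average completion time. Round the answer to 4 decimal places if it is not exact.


SJF order (ascending): [3, 6, 9]
Completion times:
  Job 1: burst=3, C=3
  Job 2: burst=6, C=9
  Job 3: burst=9, C=18
Average completion = 30/3 = 10.0

10.0


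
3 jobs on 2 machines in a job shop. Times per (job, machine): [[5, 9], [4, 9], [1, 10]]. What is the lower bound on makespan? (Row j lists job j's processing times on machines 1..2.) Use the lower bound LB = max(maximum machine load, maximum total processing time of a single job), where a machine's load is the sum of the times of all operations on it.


Machine loads:
  Machine 1: 5 + 4 + 1 = 10
  Machine 2: 9 + 9 + 10 = 28
Max machine load = 28
Job totals:
  Job 1: 14
  Job 2: 13
  Job 3: 11
Max job total = 14
Lower bound = max(28, 14) = 28

28


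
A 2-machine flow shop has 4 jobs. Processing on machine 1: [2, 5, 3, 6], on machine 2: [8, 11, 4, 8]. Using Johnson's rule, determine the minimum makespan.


Apply Johnson's rule:
  Group 1 (a <= b): [(1, 2, 8), (3, 3, 4), (2, 5, 11), (4, 6, 8)]
  Group 2 (a > b): []
Optimal job order: [1, 3, 2, 4]
Schedule:
  Job 1: M1 done at 2, M2 done at 10
  Job 3: M1 done at 5, M2 done at 14
  Job 2: M1 done at 10, M2 done at 25
  Job 4: M1 done at 16, M2 done at 33
Makespan = 33

33


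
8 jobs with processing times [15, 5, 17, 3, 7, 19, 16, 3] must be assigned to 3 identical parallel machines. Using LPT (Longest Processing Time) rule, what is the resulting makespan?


Sort jobs in decreasing order (LPT): [19, 17, 16, 15, 7, 5, 3, 3]
Assign each job to the least loaded machine:
  Machine 1: jobs [19, 5, 3], load = 27
  Machine 2: jobs [17, 7, 3], load = 27
  Machine 3: jobs [16, 15], load = 31
Makespan = max load = 31

31


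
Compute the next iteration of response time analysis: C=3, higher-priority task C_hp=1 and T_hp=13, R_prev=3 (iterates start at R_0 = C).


R_next = C + ceil(R_prev / T_hp) * C_hp
ceil(3 / 13) = ceil(0.2308) = 1
Interference = 1 * 1 = 1
R_next = 3 + 1 = 4

4


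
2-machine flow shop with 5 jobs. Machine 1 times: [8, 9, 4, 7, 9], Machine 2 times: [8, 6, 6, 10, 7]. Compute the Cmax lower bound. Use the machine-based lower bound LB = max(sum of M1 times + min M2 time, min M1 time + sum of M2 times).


LB1 = sum(M1 times) + min(M2 times) = 37 + 6 = 43
LB2 = min(M1 times) + sum(M2 times) = 4 + 37 = 41
Lower bound = max(LB1, LB2) = max(43, 41) = 43

43


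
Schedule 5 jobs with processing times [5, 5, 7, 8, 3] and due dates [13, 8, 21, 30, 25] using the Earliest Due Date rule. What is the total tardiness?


Sort by due date (EDD order): [(5, 8), (5, 13), (7, 21), (3, 25), (8, 30)]
Compute completion times and tardiness:
  Job 1: p=5, d=8, C=5, tardiness=max(0,5-8)=0
  Job 2: p=5, d=13, C=10, tardiness=max(0,10-13)=0
  Job 3: p=7, d=21, C=17, tardiness=max(0,17-21)=0
  Job 4: p=3, d=25, C=20, tardiness=max(0,20-25)=0
  Job 5: p=8, d=30, C=28, tardiness=max(0,28-30)=0
Total tardiness = 0

0


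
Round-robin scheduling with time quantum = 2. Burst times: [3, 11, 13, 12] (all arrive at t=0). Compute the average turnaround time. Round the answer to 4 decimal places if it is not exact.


Time quantum = 2
Execution trace:
  J1 runs 2 units, time = 2
  J2 runs 2 units, time = 4
  J3 runs 2 units, time = 6
  J4 runs 2 units, time = 8
  J1 runs 1 units, time = 9
  J2 runs 2 units, time = 11
  J3 runs 2 units, time = 13
  J4 runs 2 units, time = 15
  J2 runs 2 units, time = 17
  J3 runs 2 units, time = 19
  J4 runs 2 units, time = 21
  J2 runs 2 units, time = 23
  J3 runs 2 units, time = 25
  J4 runs 2 units, time = 27
  J2 runs 2 units, time = 29
  J3 runs 2 units, time = 31
  J4 runs 2 units, time = 33
  J2 runs 1 units, time = 34
  J3 runs 2 units, time = 36
  J4 runs 2 units, time = 38
  J3 runs 1 units, time = 39
Finish times: [9, 34, 39, 38]
Average turnaround = 120/4 = 30.0

30.0


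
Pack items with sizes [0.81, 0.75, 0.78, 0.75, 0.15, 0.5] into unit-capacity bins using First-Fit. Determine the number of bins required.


Place items sequentially using First-Fit:
  Item 0.81 -> new Bin 1
  Item 0.75 -> new Bin 2
  Item 0.78 -> new Bin 3
  Item 0.75 -> new Bin 4
  Item 0.15 -> Bin 1 (now 0.96)
  Item 0.5 -> new Bin 5
Total bins used = 5

5


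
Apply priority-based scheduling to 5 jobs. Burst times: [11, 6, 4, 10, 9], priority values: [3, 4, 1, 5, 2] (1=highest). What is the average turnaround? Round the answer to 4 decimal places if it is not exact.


Sort by priority (ascending = highest first):
Order: [(1, 4), (2, 9), (3, 11), (4, 6), (5, 10)]
Completion times:
  Priority 1, burst=4, C=4
  Priority 2, burst=9, C=13
  Priority 3, burst=11, C=24
  Priority 4, burst=6, C=30
  Priority 5, burst=10, C=40
Average turnaround = 111/5 = 22.2

22.2


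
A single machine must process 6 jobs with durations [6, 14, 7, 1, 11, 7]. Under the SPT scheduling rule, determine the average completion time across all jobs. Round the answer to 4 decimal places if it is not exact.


Sort jobs by processing time (SPT order): [1, 6, 7, 7, 11, 14]
Compute completion times sequentially:
  Job 1: processing = 1, completes at 1
  Job 2: processing = 6, completes at 7
  Job 3: processing = 7, completes at 14
  Job 4: processing = 7, completes at 21
  Job 5: processing = 11, completes at 32
  Job 6: processing = 14, completes at 46
Sum of completion times = 121
Average completion time = 121/6 = 20.1667

20.1667


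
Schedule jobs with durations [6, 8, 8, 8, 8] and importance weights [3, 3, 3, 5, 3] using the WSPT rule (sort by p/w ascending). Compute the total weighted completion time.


Compute p/w ratios and sort ascending (WSPT): [(8, 5), (6, 3), (8, 3), (8, 3), (8, 3)]
Compute weighted completion times:
  Job (p=8,w=5): C=8, w*C=5*8=40
  Job (p=6,w=3): C=14, w*C=3*14=42
  Job (p=8,w=3): C=22, w*C=3*22=66
  Job (p=8,w=3): C=30, w*C=3*30=90
  Job (p=8,w=3): C=38, w*C=3*38=114
Total weighted completion time = 352

352


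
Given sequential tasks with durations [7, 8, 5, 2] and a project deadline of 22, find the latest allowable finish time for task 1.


LF(activity 1) = deadline - sum of successor durations
Successors: activities 2 through 4 with durations [8, 5, 2]
Sum of successor durations = 15
LF = 22 - 15 = 7

7


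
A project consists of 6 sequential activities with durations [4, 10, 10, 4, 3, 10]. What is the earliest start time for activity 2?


Activity 2 starts after activities 1 through 1 complete.
Predecessor durations: [4]
ES = 4 = 4

4


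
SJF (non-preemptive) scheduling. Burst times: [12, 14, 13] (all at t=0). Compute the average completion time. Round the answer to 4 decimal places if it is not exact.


SJF order (ascending): [12, 13, 14]
Completion times:
  Job 1: burst=12, C=12
  Job 2: burst=13, C=25
  Job 3: burst=14, C=39
Average completion = 76/3 = 25.3333

25.3333


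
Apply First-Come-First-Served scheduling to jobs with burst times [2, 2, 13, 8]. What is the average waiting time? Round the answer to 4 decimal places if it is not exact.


FCFS order (as given): [2, 2, 13, 8]
Waiting times:
  Job 1: wait = 0
  Job 2: wait = 2
  Job 3: wait = 4
  Job 4: wait = 17
Sum of waiting times = 23
Average waiting time = 23/4 = 5.75

5.75


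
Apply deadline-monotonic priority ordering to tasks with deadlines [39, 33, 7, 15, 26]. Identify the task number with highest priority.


Sort tasks by relative deadline (ascending):
  Task 3: deadline = 7
  Task 4: deadline = 15
  Task 5: deadline = 26
  Task 2: deadline = 33
  Task 1: deadline = 39
Priority order (highest first): [3, 4, 5, 2, 1]
Highest priority task = 3

3


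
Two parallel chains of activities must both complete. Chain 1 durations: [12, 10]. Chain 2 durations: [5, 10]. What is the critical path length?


Path A total = 12 + 10 = 22
Path B total = 5 + 10 = 15
Critical path = longest path = max(22, 15) = 22

22


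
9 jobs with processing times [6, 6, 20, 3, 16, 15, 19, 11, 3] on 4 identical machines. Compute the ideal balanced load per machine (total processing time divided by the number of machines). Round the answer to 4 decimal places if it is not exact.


Total processing time = 6 + 6 + 20 + 3 + 16 + 15 + 19 + 11 + 3 = 99
Number of machines = 4
Ideal balanced load = 99 / 4 = 24.75

24.75


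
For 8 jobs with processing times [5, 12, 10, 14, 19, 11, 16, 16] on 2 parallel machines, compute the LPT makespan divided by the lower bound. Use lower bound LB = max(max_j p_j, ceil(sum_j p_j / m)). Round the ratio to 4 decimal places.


LPT order: [19, 16, 16, 14, 12, 11, 10, 5]
Machine loads after assignment: [54, 49]
LPT makespan = 54
Lower bound = max(max_job, ceil(total/2)) = max(19, 52) = 52
Ratio = 54 / 52 = 1.0385

1.0385


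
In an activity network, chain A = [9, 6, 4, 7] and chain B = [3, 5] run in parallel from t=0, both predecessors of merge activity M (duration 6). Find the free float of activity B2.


ES(B2) = sum of predecessors on chain B = 3
EF(B2) = ES + duration = 3 + 5 = 8
Successor of B2 is M. ES(M) = max(sum(A), sum(B)) = max(26, 8) = 26
Free float = ES(successor) - EF(current) = 26 - 8 = 18

18


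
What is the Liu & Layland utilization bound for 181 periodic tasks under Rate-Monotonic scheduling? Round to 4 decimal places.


Compute 2^(1/181) = 1.0038368845
Subtract 1: 1.0038368845 - 1 = 0.0038368845
Multiply by n: 181 * 0.0038368845 = 0.6944760945
Round to 4 dp: 0.6945

0.6945


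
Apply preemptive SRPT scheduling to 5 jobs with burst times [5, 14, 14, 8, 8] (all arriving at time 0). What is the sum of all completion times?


Since all jobs arrive at t=0, SRPT equals SPT ordering.
SPT order: [5, 8, 8, 14, 14]
Completion times:
  Job 1: p=5, C=5
  Job 2: p=8, C=13
  Job 3: p=8, C=21
  Job 4: p=14, C=35
  Job 5: p=14, C=49
Total completion time = 5 + 13 + 21 + 35 + 49 = 123

123


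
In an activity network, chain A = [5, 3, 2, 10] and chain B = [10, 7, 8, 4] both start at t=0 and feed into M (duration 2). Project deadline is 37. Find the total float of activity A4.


Forward pass: ES(A4) = sum of predecessors on chain A = 10
EF = ES + duration = 10 + 10 = 20
Backward pass: LF(M) = deadline = 37; LS(M) = 37 - 2 = 35
LF(A4) = LS(M) - sum(successors on chain A) = 35 - 0 = 35
LS = LF - duration = 35 - 10 = 25
Total float = LS - ES = 25 - 10 = 15

15


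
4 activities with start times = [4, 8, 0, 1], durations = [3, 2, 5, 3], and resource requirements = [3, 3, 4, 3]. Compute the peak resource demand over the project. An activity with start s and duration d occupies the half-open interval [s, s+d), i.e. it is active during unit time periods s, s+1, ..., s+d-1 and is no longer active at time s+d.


Each activity i is active on [start_i, start_i + duration_i).
Compute total resource usage per time slot:
  t=0: active resources = [4], total = 4
  t=1: active resources = [4, 3], total = 7
  t=2: active resources = [4, 3], total = 7
  t=3: active resources = [4, 3], total = 7
  t=4: active resources = [3, 4], total = 7
  t=5: active resources = [3], total = 3
  t=6: active resources = [3], total = 3
  t=7: active resources = [], total = 0
  t=8: active resources = [3], total = 3
  t=9: active resources = [3], total = 3
Peak resource demand = 7

7


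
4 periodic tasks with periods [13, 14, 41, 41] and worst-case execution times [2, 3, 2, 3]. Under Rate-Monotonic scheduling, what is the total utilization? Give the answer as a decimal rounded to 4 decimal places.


Compute individual utilizations (exact fractions):
  Task 1: C/T = 2/13 (approx. 0.1538)
  Task 2: C/T = 3/14 (approx. 0.2143)
  Task 3: C/T = 2/41 (approx. 0.0488)
  Task 4: C/T = 3/41 (approx. 0.0732)
Total utilization U = 2/13 + 3/14 + 2/41 + 3/41 = 3657/7462
Rounded to 4 decimal places: U = 0.4901
RM (Liu & Layland) bound for 4 tasks = 0.756828; compare with U = 3657/7462 (approx. 0.490083)
U <= bound, so schedulable by RM sufficient condition.

0.4901


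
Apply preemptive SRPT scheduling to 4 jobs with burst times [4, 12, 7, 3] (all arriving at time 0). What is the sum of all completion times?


Since all jobs arrive at t=0, SRPT equals SPT ordering.
SPT order: [3, 4, 7, 12]
Completion times:
  Job 1: p=3, C=3
  Job 2: p=4, C=7
  Job 3: p=7, C=14
  Job 4: p=12, C=26
Total completion time = 3 + 7 + 14 + 26 = 50

50


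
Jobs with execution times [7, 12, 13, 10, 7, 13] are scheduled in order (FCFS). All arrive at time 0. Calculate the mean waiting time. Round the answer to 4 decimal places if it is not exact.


FCFS order (as given): [7, 12, 13, 10, 7, 13]
Waiting times:
  Job 1: wait = 0
  Job 2: wait = 7
  Job 3: wait = 19
  Job 4: wait = 32
  Job 5: wait = 42
  Job 6: wait = 49
Sum of waiting times = 149
Average waiting time = 149/6 = 24.8333

24.8333


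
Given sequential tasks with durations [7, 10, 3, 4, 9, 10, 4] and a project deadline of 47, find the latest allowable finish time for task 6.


LF(activity 6) = deadline - sum of successor durations
Successors: activities 7 through 7 with durations [4]
Sum of successor durations = 4
LF = 47 - 4 = 43

43


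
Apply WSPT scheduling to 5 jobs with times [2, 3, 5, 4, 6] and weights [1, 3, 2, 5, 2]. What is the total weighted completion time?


Compute p/w ratios and sort ascending (WSPT): [(4, 5), (3, 3), (2, 1), (5, 2), (6, 2)]
Compute weighted completion times:
  Job (p=4,w=5): C=4, w*C=5*4=20
  Job (p=3,w=3): C=7, w*C=3*7=21
  Job (p=2,w=1): C=9, w*C=1*9=9
  Job (p=5,w=2): C=14, w*C=2*14=28
  Job (p=6,w=2): C=20, w*C=2*20=40
Total weighted completion time = 118

118


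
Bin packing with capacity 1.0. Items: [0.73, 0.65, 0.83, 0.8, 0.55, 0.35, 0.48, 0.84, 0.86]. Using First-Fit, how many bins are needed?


Place items sequentially using First-Fit:
  Item 0.73 -> new Bin 1
  Item 0.65 -> new Bin 2
  Item 0.83 -> new Bin 3
  Item 0.8 -> new Bin 4
  Item 0.55 -> new Bin 5
  Item 0.35 -> Bin 2 (now 1.0)
  Item 0.48 -> new Bin 6
  Item 0.84 -> new Bin 7
  Item 0.86 -> new Bin 8
Total bins used = 8

8


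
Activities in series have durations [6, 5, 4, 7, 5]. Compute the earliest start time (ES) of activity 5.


Activity 5 starts after activities 1 through 4 complete.
Predecessor durations: [6, 5, 4, 7]
ES = 6 + 5 + 4 + 7 = 22

22


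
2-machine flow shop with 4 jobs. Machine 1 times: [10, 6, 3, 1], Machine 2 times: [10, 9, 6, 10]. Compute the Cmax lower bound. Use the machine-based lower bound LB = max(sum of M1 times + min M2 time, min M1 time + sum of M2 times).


LB1 = sum(M1 times) + min(M2 times) = 20 + 6 = 26
LB2 = min(M1 times) + sum(M2 times) = 1 + 35 = 36
Lower bound = max(LB1, LB2) = max(26, 36) = 36

36


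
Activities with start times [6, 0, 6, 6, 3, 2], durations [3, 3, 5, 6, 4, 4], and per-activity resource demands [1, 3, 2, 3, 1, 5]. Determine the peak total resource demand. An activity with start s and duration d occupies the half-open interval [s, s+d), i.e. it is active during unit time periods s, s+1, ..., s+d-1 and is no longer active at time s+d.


Each activity i is active on [start_i, start_i + duration_i).
Compute total resource usage per time slot:
  t=0: active resources = [3], total = 3
  t=1: active resources = [3], total = 3
  t=2: active resources = [3, 5], total = 8
  t=3: active resources = [1, 5], total = 6
  t=4: active resources = [1, 5], total = 6
  t=5: active resources = [1, 5], total = 6
  t=6: active resources = [1, 2, 3, 1], total = 7
  t=7: active resources = [1, 2, 3], total = 6
  t=8: active resources = [1, 2, 3], total = 6
  t=9: active resources = [2, 3], total = 5
  t=10: active resources = [2, 3], total = 5
  t=11: active resources = [3], total = 3
Peak resource demand = 8

8


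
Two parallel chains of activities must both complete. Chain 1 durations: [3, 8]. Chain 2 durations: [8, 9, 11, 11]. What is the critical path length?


Path A total = 3 + 8 = 11
Path B total = 8 + 9 + 11 + 11 = 39
Critical path = longest path = max(11, 39) = 39

39


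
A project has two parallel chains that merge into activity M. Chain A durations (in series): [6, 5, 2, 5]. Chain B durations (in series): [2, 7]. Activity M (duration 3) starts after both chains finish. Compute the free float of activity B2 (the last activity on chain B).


ES(B2) = sum of predecessors on chain B = 2
EF(B2) = ES + duration = 2 + 7 = 9
Successor of B2 is M. ES(M) = max(sum(A), sum(B)) = max(18, 9) = 18
Free float = ES(successor) - EF(current) = 18 - 9 = 9

9


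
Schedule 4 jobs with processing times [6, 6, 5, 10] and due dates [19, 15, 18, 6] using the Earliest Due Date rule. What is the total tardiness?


Sort by due date (EDD order): [(10, 6), (6, 15), (5, 18), (6, 19)]
Compute completion times and tardiness:
  Job 1: p=10, d=6, C=10, tardiness=max(0,10-6)=4
  Job 2: p=6, d=15, C=16, tardiness=max(0,16-15)=1
  Job 3: p=5, d=18, C=21, tardiness=max(0,21-18)=3
  Job 4: p=6, d=19, C=27, tardiness=max(0,27-19)=8
Total tardiness = 16

16


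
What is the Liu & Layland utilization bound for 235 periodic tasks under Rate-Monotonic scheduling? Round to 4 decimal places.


Compute 2^(1/235) = 1.0029539167
Subtract 1: 1.0029539167 - 1 = 0.0029539167
Multiply by n: 235 * 0.0029539167 = 0.6941704245
Round to 4 dp: 0.6942

0.6942


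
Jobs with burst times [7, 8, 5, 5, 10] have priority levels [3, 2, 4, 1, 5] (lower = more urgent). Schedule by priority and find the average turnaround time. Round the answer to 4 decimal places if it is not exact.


Sort by priority (ascending = highest first):
Order: [(1, 5), (2, 8), (3, 7), (4, 5), (5, 10)]
Completion times:
  Priority 1, burst=5, C=5
  Priority 2, burst=8, C=13
  Priority 3, burst=7, C=20
  Priority 4, burst=5, C=25
  Priority 5, burst=10, C=35
Average turnaround = 98/5 = 19.6

19.6


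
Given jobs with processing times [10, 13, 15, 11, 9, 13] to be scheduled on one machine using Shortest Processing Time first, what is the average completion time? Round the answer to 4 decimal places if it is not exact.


Sort jobs by processing time (SPT order): [9, 10, 11, 13, 13, 15]
Compute completion times sequentially:
  Job 1: processing = 9, completes at 9
  Job 2: processing = 10, completes at 19
  Job 3: processing = 11, completes at 30
  Job 4: processing = 13, completes at 43
  Job 5: processing = 13, completes at 56
  Job 6: processing = 15, completes at 71
Sum of completion times = 228
Average completion time = 228/6 = 38.0

38.0


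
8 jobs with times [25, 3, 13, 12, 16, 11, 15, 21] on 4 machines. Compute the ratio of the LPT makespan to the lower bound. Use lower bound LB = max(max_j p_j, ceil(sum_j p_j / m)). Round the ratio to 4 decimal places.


LPT order: [25, 21, 16, 15, 13, 12, 11, 3]
Machine loads after assignment: [28, 32, 28, 28]
LPT makespan = 32
Lower bound = max(max_job, ceil(total/4)) = max(25, 29) = 29
Ratio = 32 / 29 = 1.1034

1.1034


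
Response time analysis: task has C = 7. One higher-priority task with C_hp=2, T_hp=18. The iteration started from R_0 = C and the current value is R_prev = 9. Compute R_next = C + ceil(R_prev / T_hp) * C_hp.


R_next = C + ceil(R_prev / T_hp) * C_hp
ceil(9 / 18) = ceil(0.5) = 1
Interference = 1 * 2 = 2
R_next = 7 + 2 = 9
R_next = R_prev, so the iteration has converged (response time = 9).

9


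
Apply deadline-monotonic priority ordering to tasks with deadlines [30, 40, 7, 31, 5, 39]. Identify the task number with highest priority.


Sort tasks by relative deadline (ascending):
  Task 5: deadline = 5
  Task 3: deadline = 7
  Task 1: deadline = 30
  Task 4: deadline = 31
  Task 6: deadline = 39
  Task 2: deadline = 40
Priority order (highest first): [5, 3, 1, 4, 6, 2]
Highest priority task = 5

5


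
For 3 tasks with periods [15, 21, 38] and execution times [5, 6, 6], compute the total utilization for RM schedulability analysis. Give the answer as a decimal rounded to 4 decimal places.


Compute individual utilizations (exact fractions):
  Task 1: C/T = 5/15 = 1/3 (approx. 0.3333)
  Task 2: C/T = 6/21 = 2/7 (approx. 0.2857)
  Task 3: C/T = 6/38 = 3/19 (approx. 0.1579)
Total utilization U = 1/3 + 2/7 + 3/19 = 310/399
Rounded to 4 decimal places: U = 0.7769
RM (Liu & Layland) bound for 3 tasks = 0.779763; compare with U = 310/399 (approx. 0.776942)
U <= bound, so schedulable by RM sufficient condition.

0.7769


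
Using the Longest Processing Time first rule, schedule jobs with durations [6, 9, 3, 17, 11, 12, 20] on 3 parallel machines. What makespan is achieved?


Sort jobs in decreasing order (LPT): [20, 17, 12, 11, 9, 6, 3]
Assign each job to the least loaded machine:
  Machine 1: jobs [20, 6], load = 26
  Machine 2: jobs [17, 9], load = 26
  Machine 3: jobs [12, 11, 3], load = 26
Makespan = max load = 26

26


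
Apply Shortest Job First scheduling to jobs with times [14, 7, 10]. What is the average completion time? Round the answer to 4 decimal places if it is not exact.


SJF order (ascending): [7, 10, 14]
Completion times:
  Job 1: burst=7, C=7
  Job 2: burst=10, C=17
  Job 3: burst=14, C=31
Average completion = 55/3 = 18.3333

18.3333


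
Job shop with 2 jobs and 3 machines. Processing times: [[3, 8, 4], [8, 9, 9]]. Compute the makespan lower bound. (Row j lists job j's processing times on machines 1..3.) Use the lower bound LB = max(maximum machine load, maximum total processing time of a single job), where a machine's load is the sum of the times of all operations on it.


Machine loads:
  Machine 1: 3 + 8 = 11
  Machine 2: 8 + 9 = 17
  Machine 3: 4 + 9 = 13
Max machine load = 17
Job totals:
  Job 1: 15
  Job 2: 26
Max job total = 26
Lower bound = max(17, 26) = 26

26


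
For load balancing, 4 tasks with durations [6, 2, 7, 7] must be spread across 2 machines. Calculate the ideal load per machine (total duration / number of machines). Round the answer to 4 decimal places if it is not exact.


Total processing time = 6 + 2 + 7 + 7 = 22
Number of machines = 2
Ideal balanced load = 22 / 2 = 11.0

11.0


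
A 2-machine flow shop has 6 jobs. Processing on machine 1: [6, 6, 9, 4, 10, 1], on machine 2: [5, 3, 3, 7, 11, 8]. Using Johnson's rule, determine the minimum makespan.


Apply Johnson's rule:
  Group 1 (a <= b): [(6, 1, 8), (4, 4, 7), (5, 10, 11)]
  Group 2 (a > b): [(1, 6, 5), (2, 6, 3), (3, 9, 3)]
Optimal job order: [6, 4, 5, 1, 2, 3]
Schedule:
  Job 6: M1 done at 1, M2 done at 9
  Job 4: M1 done at 5, M2 done at 16
  Job 5: M1 done at 15, M2 done at 27
  Job 1: M1 done at 21, M2 done at 32
  Job 2: M1 done at 27, M2 done at 35
  Job 3: M1 done at 36, M2 done at 39
Makespan = 39

39


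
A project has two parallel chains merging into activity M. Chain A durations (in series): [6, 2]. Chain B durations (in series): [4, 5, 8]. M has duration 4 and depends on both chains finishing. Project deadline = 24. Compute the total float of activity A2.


Forward pass: ES(A2) = sum of predecessors on chain A = 6
EF = ES + duration = 6 + 2 = 8
Backward pass: LF(M) = deadline = 24; LS(M) = 24 - 4 = 20
LF(A2) = LS(M) - sum(successors on chain A) = 20 - 0 = 20
LS = LF - duration = 20 - 2 = 18
Total float = LS - ES = 18 - 6 = 12

12


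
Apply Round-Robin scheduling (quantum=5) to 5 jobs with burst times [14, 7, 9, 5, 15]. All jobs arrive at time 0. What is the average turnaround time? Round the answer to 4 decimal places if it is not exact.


Time quantum = 5
Execution trace:
  J1 runs 5 units, time = 5
  J2 runs 5 units, time = 10
  J3 runs 5 units, time = 15
  J4 runs 5 units, time = 20
  J5 runs 5 units, time = 25
  J1 runs 5 units, time = 30
  J2 runs 2 units, time = 32
  J3 runs 4 units, time = 36
  J5 runs 5 units, time = 41
  J1 runs 4 units, time = 45
  J5 runs 5 units, time = 50
Finish times: [45, 32, 36, 20, 50]
Average turnaround = 183/5 = 36.6

36.6


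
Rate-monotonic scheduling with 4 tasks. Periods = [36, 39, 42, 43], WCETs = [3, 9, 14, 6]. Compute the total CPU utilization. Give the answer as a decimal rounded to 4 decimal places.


Compute individual utilizations (exact fractions):
  Task 1: C/T = 3/36 = 1/12 (approx. 0.0833)
  Task 2: C/T = 9/39 = 3/13 (approx. 0.2308)
  Task 3: C/T = 14/42 = 1/3 (approx. 0.3333)
  Task 4: C/T = 6/43 (approx. 0.1395)
Total utilization U = 1/12 + 3/13 + 1/3 + 6/43 = 5279/6708
Rounded to 4 decimal places: U = 0.7870
RM (Liu & Layland) bound for 4 tasks = 0.756828; compare with U = 5279/6708 (approx. 0.786971)
bound < U <= 1, so the RM sufficient condition is not met (inconclusive; an exact test such as response-time analysis is needed).

0.7870


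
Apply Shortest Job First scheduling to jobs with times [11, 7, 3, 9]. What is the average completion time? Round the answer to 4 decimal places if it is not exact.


SJF order (ascending): [3, 7, 9, 11]
Completion times:
  Job 1: burst=3, C=3
  Job 2: burst=7, C=10
  Job 3: burst=9, C=19
  Job 4: burst=11, C=30
Average completion = 62/4 = 15.5

15.5


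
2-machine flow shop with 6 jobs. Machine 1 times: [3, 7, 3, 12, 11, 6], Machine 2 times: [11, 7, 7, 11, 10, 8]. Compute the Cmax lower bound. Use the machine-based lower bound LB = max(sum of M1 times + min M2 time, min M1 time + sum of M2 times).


LB1 = sum(M1 times) + min(M2 times) = 42 + 7 = 49
LB2 = min(M1 times) + sum(M2 times) = 3 + 54 = 57
Lower bound = max(LB1, LB2) = max(49, 57) = 57

57


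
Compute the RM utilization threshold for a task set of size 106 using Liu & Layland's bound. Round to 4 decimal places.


Compute 2^(1/106) = 1.0065605511
Subtract 1: 1.0065605511 - 1 = 0.0065605511
Multiply by n: 106 * 0.0065605511 = 0.6954184166
Round to 4 dp: 0.6954

0.6954


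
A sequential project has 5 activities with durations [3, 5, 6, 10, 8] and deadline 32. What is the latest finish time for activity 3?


LF(activity 3) = deadline - sum of successor durations
Successors: activities 4 through 5 with durations [10, 8]
Sum of successor durations = 18
LF = 32 - 18 = 14

14


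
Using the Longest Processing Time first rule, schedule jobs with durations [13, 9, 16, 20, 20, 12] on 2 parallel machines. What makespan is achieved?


Sort jobs in decreasing order (LPT): [20, 20, 16, 13, 12, 9]
Assign each job to the least loaded machine:
  Machine 1: jobs [20, 16, 9], load = 45
  Machine 2: jobs [20, 13, 12], load = 45
Makespan = max load = 45

45


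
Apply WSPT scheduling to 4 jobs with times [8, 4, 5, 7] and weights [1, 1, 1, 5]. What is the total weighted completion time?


Compute p/w ratios and sort ascending (WSPT): [(7, 5), (4, 1), (5, 1), (8, 1)]
Compute weighted completion times:
  Job (p=7,w=5): C=7, w*C=5*7=35
  Job (p=4,w=1): C=11, w*C=1*11=11
  Job (p=5,w=1): C=16, w*C=1*16=16
  Job (p=8,w=1): C=24, w*C=1*24=24
Total weighted completion time = 86

86


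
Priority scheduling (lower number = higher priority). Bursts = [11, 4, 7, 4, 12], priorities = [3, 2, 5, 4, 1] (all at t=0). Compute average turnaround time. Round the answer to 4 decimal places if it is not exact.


Sort by priority (ascending = highest first):
Order: [(1, 12), (2, 4), (3, 11), (4, 4), (5, 7)]
Completion times:
  Priority 1, burst=12, C=12
  Priority 2, burst=4, C=16
  Priority 3, burst=11, C=27
  Priority 4, burst=4, C=31
  Priority 5, burst=7, C=38
Average turnaround = 124/5 = 24.8

24.8


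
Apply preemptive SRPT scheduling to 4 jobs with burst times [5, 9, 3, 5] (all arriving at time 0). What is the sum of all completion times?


Since all jobs arrive at t=0, SRPT equals SPT ordering.
SPT order: [3, 5, 5, 9]
Completion times:
  Job 1: p=3, C=3
  Job 2: p=5, C=8
  Job 3: p=5, C=13
  Job 4: p=9, C=22
Total completion time = 3 + 8 + 13 + 22 = 46

46


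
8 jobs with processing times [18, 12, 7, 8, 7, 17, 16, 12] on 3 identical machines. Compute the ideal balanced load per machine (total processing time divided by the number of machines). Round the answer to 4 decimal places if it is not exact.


Total processing time = 18 + 12 + 7 + 8 + 7 + 17 + 16 + 12 = 97
Number of machines = 3
Ideal balanced load = 97 / 3 = 32.3333

32.3333


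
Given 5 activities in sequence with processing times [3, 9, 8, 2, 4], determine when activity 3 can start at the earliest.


Activity 3 starts after activities 1 through 2 complete.
Predecessor durations: [3, 9]
ES = 3 + 9 = 12

12


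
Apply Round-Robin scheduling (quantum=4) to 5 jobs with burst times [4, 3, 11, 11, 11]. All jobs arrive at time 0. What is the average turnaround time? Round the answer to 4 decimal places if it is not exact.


Time quantum = 4
Execution trace:
  J1 runs 4 units, time = 4
  J2 runs 3 units, time = 7
  J3 runs 4 units, time = 11
  J4 runs 4 units, time = 15
  J5 runs 4 units, time = 19
  J3 runs 4 units, time = 23
  J4 runs 4 units, time = 27
  J5 runs 4 units, time = 31
  J3 runs 3 units, time = 34
  J4 runs 3 units, time = 37
  J5 runs 3 units, time = 40
Finish times: [4, 7, 34, 37, 40]
Average turnaround = 122/5 = 24.4

24.4


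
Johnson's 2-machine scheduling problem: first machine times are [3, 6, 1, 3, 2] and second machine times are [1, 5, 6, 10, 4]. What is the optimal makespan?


Apply Johnson's rule:
  Group 1 (a <= b): [(3, 1, 6), (5, 2, 4), (4, 3, 10)]
  Group 2 (a > b): [(2, 6, 5), (1, 3, 1)]
Optimal job order: [3, 5, 4, 2, 1]
Schedule:
  Job 3: M1 done at 1, M2 done at 7
  Job 5: M1 done at 3, M2 done at 11
  Job 4: M1 done at 6, M2 done at 21
  Job 2: M1 done at 12, M2 done at 26
  Job 1: M1 done at 15, M2 done at 27
Makespan = 27

27


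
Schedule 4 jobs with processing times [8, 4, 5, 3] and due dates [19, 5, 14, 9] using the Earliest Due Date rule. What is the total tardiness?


Sort by due date (EDD order): [(4, 5), (3, 9), (5, 14), (8, 19)]
Compute completion times and tardiness:
  Job 1: p=4, d=5, C=4, tardiness=max(0,4-5)=0
  Job 2: p=3, d=9, C=7, tardiness=max(0,7-9)=0
  Job 3: p=5, d=14, C=12, tardiness=max(0,12-14)=0
  Job 4: p=8, d=19, C=20, tardiness=max(0,20-19)=1
Total tardiness = 1

1


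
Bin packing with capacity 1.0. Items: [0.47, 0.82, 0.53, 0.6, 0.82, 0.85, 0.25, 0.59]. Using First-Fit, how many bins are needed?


Place items sequentially using First-Fit:
  Item 0.47 -> new Bin 1
  Item 0.82 -> new Bin 2
  Item 0.53 -> Bin 1 (now 1.0)
  Item 0.6 -> new Bin 3
  Item 0.82 -> new Bin 4
  Item 0.85 -> new Bin 5
  Item 0.25 -> Bin 3 (now 0.85)
  Item 0.59 -> new Bin 6
Total bins used = 6

6


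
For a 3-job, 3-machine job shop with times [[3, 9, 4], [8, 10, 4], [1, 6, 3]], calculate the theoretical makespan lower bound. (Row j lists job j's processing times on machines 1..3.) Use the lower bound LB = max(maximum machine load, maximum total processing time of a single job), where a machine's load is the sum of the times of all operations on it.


Machine loads:
  Machine 1: 3 + 8 + 1 = 12
  Machine 2: 9 + 10 + 6 = 25
  Machine 3: 4 + 4 + 3 = 11
Max machine load = 25
Job totals:
  Job 1: 16
  Job 2: 22
  Job 3: 10
Max job total = 22
Lower bound = max(25, 22) = 25

25


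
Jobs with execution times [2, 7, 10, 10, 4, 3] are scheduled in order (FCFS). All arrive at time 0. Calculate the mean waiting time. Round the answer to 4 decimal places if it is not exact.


FCFS order (as given): [2, 7, 10, 10, 4, 3]
Waiting times:
  Job 1: wait = 0
  Job 2: wait = 2
  Job 3: wait = 9
  Job 4: wait = 19
  Job 5: wait = 29
  Job 6: wait = 33
Sum of waiting times = 92
Average waiting time = 92/6 = 15.3333

15.3333


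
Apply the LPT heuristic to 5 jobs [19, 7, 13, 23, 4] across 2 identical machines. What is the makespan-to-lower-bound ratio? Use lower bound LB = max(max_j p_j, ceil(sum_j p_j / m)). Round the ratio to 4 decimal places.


LPT order: [23, 19, 13, 7, 4]
Machine loads after assignment: [34, 32]
LPT makespan = 34
Lower bound = max(max_job, ceil(total/2)) = max(23, 33) = 33
Ratio = 34 / 33 = 1.0303

1.0303


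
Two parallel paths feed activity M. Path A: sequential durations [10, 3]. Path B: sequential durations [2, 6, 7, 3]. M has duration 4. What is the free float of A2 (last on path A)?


ES(A2) = sum of predecessors on chain A = 10
EF(A2) = ES + duration = 10 + 3 = 13
Successor of A2 is M. ES(M) = max(sum(A), sum(B)) = max(13, 18) = 18
Free float = ES(successor) - EF(current) = 18 - 13 = 5

5


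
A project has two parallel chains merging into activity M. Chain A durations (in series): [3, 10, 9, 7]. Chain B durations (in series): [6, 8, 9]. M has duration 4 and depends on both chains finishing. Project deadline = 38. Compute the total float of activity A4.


Forward pass: ES(A4) = sum of predecessors on chain A = 22
EF = ES + duration = 22 + 7 = 29
Backward pass: LF(M) = deadline = 38; LS(M) = 38 - 4 = 34
LF(A4) = LS(M) - sum(successors on chain A) = 34 - 0 = 34
LS = LF - duration = 34 - 7 = 27
Total float = LS - ES = 27 - 22 = 5

5


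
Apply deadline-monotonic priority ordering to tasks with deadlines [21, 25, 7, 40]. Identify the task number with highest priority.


Sort tasks by relative deadline (ascending):
  Task 3: deadline = 7
  Task 1: deadline = 21
  Task 2: deadline = 25
  Task 4: deadline = 40
Priority order (highest first): [3, 1, 2, 4]
Highest priority task = 3

3


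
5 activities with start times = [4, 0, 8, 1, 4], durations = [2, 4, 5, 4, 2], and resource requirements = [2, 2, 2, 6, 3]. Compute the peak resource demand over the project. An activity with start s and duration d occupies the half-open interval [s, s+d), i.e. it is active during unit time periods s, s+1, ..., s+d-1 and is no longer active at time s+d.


Each activity i is active on [start_i, start_i + duration_i).
Compute total resource usage per time slot:
  t=0: active resources = [2], total = 2
  t=1: active resources = [2, 6], total = 8
  t=2: active resources = [2, 6], total = 8
  t=3: active resources = [2, 6], total = 8
  t=4: active resources = [2, 6, 3], total = 11
  t=5: active resources = [2, 3], total = 5
  t=6: active resources = [], total = 0
  t=7: active resources = [], total = 0
  t=8: active resources = [2], total = 2
  t=9: active resources = [2], total = 2
  t=10: active resources = [2], total = 2
  t=11: active resources = [2], total = 2
  t=12: active resources = [2], total = 2
Peak resource demand = 11

11


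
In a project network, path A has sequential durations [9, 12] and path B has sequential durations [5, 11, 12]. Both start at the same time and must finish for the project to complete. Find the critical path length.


Path A total = 9 + 12 = 21
Path B total = 5 + 11 + 12 = 28
Critical path = longest path = max(21, 28) = 28

28
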